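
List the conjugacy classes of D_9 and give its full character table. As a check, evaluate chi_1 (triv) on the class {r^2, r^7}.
Conjugacy classes: {e} of size 1, {r^1, r^8} of size 2, {r^2, r^7} of size 2, {r^3, r^6} of size 2, {r^4, r^5} of size 2, {s, sr, ..., sr^8} of size 9.
Character table:
  irrep \ class              {e} (size 1)  {r^1, r^8} (size 2)  {r^2, r^7} (size 2)  {r^3, r^6} (size 2)  {r^4, r^5} (size 2)  {s, sr, ..., sr^8} (size 9)
  chi_1 (triv)               1             1                    1                    1                    1                    1                          
  chi_2 (sign: r->1, s->-1)  1             1                    1                    1                    1                    -1                         
  chi_3 (2d, j=1)            2             2*cos(2*pi/9)        2*cos(4*pi/9)        -1                   -2*cos(pi/9)         0                          
  chi_4 (2d, j=2)            2             2*cos(4*pi/9)        -2*cos(pi/9)         -1                   2*cos(2*pi/9)        0                          
  chi_5 (2d, j=3)            2             -1                   -1                   2                    -1                   0                          
  chi_6 (2d, j=4)            2             -2*cos(pi/9)         2*cos(2*pi/9)        -1                   2*cos(4*pi/9)        0                          

Spot check: chi_1 (triv) on {r^2, r^7} = 1.

Why: D_9 has order 2*9 = 18 with 6 conjugacy classes, hence 6 irreducibles. Sum of squared dims 1 + 1 + 4 + 4 + 4 + 4 = 18 = |G|. Linear characters come from the abelianisation; the 2-dimensional irreps have character r^k -> 2*cos(2*pi*j*k/9), reflections -> 0.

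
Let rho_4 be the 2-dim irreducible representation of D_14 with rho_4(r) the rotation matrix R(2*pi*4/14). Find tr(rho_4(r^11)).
chi_{rho_4}(r^11) = 2*cos(2*pi*4*11/14) = 2*cos(44*pi/7)

rho_4(r^11) is rotation by angle 2*pi*4*11/14, whose trace is 2*cos(2*pi*4*11/14) = 2*cos(44*pi/7).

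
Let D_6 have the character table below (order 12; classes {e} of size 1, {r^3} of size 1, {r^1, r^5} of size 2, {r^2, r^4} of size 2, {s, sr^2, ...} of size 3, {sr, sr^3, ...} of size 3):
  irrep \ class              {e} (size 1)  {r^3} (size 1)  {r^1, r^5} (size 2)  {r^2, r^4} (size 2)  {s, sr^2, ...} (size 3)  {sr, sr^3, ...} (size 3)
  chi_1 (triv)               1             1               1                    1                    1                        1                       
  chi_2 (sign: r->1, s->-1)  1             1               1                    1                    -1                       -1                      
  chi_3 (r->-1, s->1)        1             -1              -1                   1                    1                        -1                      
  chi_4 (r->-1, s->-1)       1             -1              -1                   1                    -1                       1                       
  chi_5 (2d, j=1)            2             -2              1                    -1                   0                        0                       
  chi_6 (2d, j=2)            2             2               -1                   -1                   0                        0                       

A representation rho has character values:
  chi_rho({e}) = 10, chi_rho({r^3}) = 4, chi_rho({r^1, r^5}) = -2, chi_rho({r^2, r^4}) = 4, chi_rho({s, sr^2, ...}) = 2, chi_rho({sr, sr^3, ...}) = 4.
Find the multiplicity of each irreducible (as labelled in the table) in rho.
Multiplicities: chi_1: 3, chi_2: 0, chi_3: 1, chi_4: 2, chi_5: 0, chi_6: 2.

Explanation: Use <chi_rho, chi> = (1/|G|) sum_C |C| * chi_rho(C) * conj(chi(C)) with |G| = 12 for each irreducible chi in the table:
  <chi_rho, chi_1> = (1/12)[1*(10)*conj(1) + 1*(4)*conj(1) + 2*(-2)*conj(1) + 2*(4)*conj(1) + 3*(2)*conj(1) + 3*(4)*conj(1)]
      = (1/12)[(10) + (4) + (-4) + (8) + (6) + (12)] = 36/12 = 3
  <chi_rho, chi_2> = (1/12)[1*(10)*conj(1) + 1*(4)*conj(1) + 2*(-2)*conj(1) + 2*(4)*conj(1) + 3*(2)*conj(-1) + 3*(4)*conj(-1)]
      = (1/12)[(10) + (4) + (-4) + (8) + (-6) + (-12)] = 0/12 = 0
  <chi_rho, chi_3> = (1/12)[1*(10)*conj(1) + 1*(4)*conj(-1) + 2*(-2)*conj(-1) + 2*(4)*conj(1) + 3*(2)*conj(1) + 3*(4)*conj(-1)]
      = (1/12)[(10) + (-4) + (4) + (8) + (6) + (-12)] = 12/12 = 1
  <chi_rho, chi_4> = (1/12)[1*(10)*conj(1) + 1*(4)*conj(-1) + 2*(-2)*conj(-1) + 2*(4)*conj(1) + 3*(2)*conj(-1) + 3*(4)*conj(1)]
      = (1/12)[(10) + (-4) + (4) + (8) + (-6) + (12)] = 24/12 = 2
  <chi_rho, chi_5> = (1/12)[1*(10)*conj(2) + 1*(4)*conj(-2) + 2*(-2)*conj(1) + 2*(4)*conj(-1) + 3*(2)*conj(0) + 3*(4)*conj(0)]
      = (1/12)[(20) + (-8) + (-4) + (-8) + (0) + (0)] = 0/12 = 0
  <chi_rho, chi_6> = (1/12)[1*(10)*conj(2) + 1*(4)*conj(2) + 2*(-2)*conj(-1) + 2*(4)*conj(-1) + 3*(2)*conj(0) + 3*(4)*conj(0)]
      = (1/12)[(20) + (8) + (4) + (-8) + (0) + (0)] = 24/12 = 2
Dimension check: dim(rho) = sum (mult * dim) = 3*1 + 0*1 + 1*1 + 2*1 + 0*2 + 2*2 = 10 = chi_rho(e) = 10.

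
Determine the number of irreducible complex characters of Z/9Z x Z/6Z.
54

Justification: The number of irreducible complex representations of a finite group equals its number of conjugacy classes. Z/9Z x Z/6Z is abelian of order 54, so every element is its own conjugacy class: 54 classes, so Z/9Z x Z/6Z (order 54) has exactly 54 irreducible complex representations.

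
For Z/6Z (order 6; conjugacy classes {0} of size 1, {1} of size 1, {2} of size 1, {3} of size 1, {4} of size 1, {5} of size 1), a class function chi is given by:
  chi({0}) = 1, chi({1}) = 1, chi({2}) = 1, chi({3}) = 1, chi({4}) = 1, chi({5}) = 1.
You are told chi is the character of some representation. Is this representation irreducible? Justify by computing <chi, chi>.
Irreducible: <chi, chi> = 1.

Explanation: <chi, chi> = (1/|G|) sum_C |C| * |chi(C)|^2 = (1/6)[1*|1|^2 + 1*|1|^2 + 1*|1|^2 + 1*|1|^2 + 1*|1|^2 + 1*|1|^2]
  = (1/6)[(1) + (1) + (1) + (1) + (1) + (1)] = 6/6 = 1.
(Exp terms are combined using exp(i*s)*conj(exp(i*t)) = exp(i*(s-t)), and sums of them are collapsed using the identity that for every m > 1 the m distinct m-th roots of unity sum to 0, e.g. 1 + exp(2*I*pi/3) + exp(-2*I*pi/3) = 0.)
A character is irreducible iff <chi, chi> = 1, so this representation is irreducible.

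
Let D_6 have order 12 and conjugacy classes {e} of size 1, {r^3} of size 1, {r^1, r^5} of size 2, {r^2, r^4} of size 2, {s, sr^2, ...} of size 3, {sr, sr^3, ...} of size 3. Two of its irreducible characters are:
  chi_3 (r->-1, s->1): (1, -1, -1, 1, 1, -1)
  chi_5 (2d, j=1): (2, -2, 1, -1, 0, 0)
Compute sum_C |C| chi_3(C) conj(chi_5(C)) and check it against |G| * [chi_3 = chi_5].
Sum = 0; so <chi_3, chi_5> = 0 (distinct irreducibles are orthogonal).

Why: Compute term by term over conjugacy classes (|C| * chi_3(C) * conj(chi_5(C))):
  1*(1)*conj(2) + 1*(-1)*conj(-2) + 2*(-1)*conj(1) + 2*(1)*conj(-1) + 3*(1)*conj(0) + 3*(-1)*conj(0)
  = (2) + (2) + (-2) + (-2) + (0) + (0)
  = 0.
Dividing by |G| = 12 gives 0/12 = 0, matching the row-orthogonality relation <chi_3, chi_5> = [chi_3 = chi_5].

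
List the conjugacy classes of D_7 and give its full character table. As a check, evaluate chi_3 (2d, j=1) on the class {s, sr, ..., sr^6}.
Conjugacy classes: {e} of size 1, {r^1, r^6} of size 2, {r^2, r^5} of size 2, {r^3, r^4} of size 2, {s, sr, ..., sr^6} of size 7.
Character table:
  irrep \ class              {e} (size 1)  {r^1, r^6} (size 2)  {r^2, r^5} (size 2)  {r^3, r^4} (size 2)  {s, sr, ..., sr^6} (size 7)
  chi_1 (triv)               1             1                    1                    1                    1                          
  chi_2 (sign: r->1, s->-1)  1             1                    1                    1                    -1                         
  chi_3 (2d, j=1)            2             2*cos(2*pi/7)        -2*cos(3*pi/7)       -2*cos(pi/7)         0                          
  chi_4 (2d, j=2)            2             -2*cos(3*pi/7)       -2*cos(pi/7)         2*cos(2*pi/7)        0                          
  chi_5 (2d, j=3)            2             -2*cos(pi/7)         2*cos(2*pi/7)        -2*cos(3*pi/7)       0                          

Spot check: chi_3 (2d, j=1) on {s, sr, ..., sr^6} = 0.

Reasoning: D_7 has order 2*7 = 14 with 5 conjugacy classes, hence 5 irreducibles. Sum of squared dims 1 + 1 + 4 + 4 + 4 = 14 = |G|. Linear characters come from the abelianisation; the 2-dimensional irreps have character r^k -> 2*cos(2*pi*j*k/7), reflections -> 0.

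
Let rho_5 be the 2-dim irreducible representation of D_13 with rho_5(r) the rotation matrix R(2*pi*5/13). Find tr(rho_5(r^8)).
chi_{rho_5}(r^8) = 2*cos(2*pi*5*8/13) = 2*cos(80*pi/13)

Why: rho_5(r^8) is rotation by angle 2*pi*5*8/13, whose trace is 2*cos(2*pi*5*8/13) = 2*cos(80*pi/13).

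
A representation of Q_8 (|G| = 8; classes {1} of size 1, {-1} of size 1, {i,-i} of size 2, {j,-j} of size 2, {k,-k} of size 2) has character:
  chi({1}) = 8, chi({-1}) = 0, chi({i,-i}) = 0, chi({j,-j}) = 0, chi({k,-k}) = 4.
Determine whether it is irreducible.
Not irreducible (reducible): <chi, chi> = 12 > 1.

Justification: <chi, chi> = (1/|G|) sum_C |C| * |chi(C)|^2 = (1/8)[1*|8|^2 + 1*|0|^2 + 2*|0|^2 + 2*|0|^2 + 2*|4|^2]
  = (1/8)[(64) + (0) + (0) + (0) + (32)] = 96/8 = 12.
A character is irreducible iff <chi, chi> = 1, so this representation is reducible.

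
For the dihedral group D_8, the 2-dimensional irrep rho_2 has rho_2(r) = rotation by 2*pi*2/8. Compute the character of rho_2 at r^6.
chi_{rho_2}(r^6) = 2*cos(2*pi*2*6/8) = -2

Proof sketch: rho_2(r^6) is rotation by angle 2*pi*2*6/8, whose trace is 2*cos(2*pi*2*6/8) = -2.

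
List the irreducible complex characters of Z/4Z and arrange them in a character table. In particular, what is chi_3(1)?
Character table of Z/4Z (irreps indexed chi_0,...,chi_3 with chi_k(m) = zeta_4^(k*m), zeta_4 = exp(2*pi*i/4)):
  irrep \ class  {0} (size 1)  {1} (size 1)  {2} (size 1)  {3} (size 1)
  chi_0          1             1             1             1           
  chi_1          1             I             -1            -I          
  chi_2          1             -1            1             -1          
  chi_3          1             -I            -1            I           

Spot check: chi_3(1) = zeta_4^(3*1) = zeta_4^3 = -I.

Why: Z/4Z is abelian, so all 4 irreducible complex representations are 1-dimensional. They are given by chi_k(m) = zeta_4^(k*m) for k = 0,...,3. Row orthogonality: sum_m chi_k(m) conj(chi_l(m)) = 4 * [k = l].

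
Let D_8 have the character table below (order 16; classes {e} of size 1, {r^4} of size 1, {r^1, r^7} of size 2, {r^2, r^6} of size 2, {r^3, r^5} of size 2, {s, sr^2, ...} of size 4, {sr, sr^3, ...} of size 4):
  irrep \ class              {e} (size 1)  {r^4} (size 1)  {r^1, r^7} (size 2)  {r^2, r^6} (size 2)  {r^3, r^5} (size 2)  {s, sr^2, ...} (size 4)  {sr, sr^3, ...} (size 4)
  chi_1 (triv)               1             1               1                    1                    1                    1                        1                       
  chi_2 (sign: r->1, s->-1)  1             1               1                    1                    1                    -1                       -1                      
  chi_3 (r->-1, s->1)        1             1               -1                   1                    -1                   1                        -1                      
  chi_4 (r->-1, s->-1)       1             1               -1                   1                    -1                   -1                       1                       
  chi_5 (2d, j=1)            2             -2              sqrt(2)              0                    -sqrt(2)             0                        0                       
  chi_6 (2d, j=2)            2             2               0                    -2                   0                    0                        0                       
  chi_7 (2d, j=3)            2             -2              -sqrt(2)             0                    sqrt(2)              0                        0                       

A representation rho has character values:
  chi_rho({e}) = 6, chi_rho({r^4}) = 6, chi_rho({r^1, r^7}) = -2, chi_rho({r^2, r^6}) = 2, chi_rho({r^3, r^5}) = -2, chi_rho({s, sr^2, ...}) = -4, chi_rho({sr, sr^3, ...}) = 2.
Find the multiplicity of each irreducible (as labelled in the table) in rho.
Multiplicities: chi_1: 0, chi_2: 1, chi_3: 0, chi_4: 3, chi_5: 0, chi_6: 1, chi_7: 0.

Argument: Use <chi_rho, chi> = (1/|G|) sum_C |C| * chi_rho(C) * conj(chi(C)) with |G| = 16 for each irreducible chi in the table:
  <chi_rho, chi_1> = (1/16)[1*(6)*conj(1) + 1*(6)*conj(1) + 2*(-2)*conj(1) + 2*(2)*conj(1) + 2*(-2)*conj(1) + 4*(-4)*conj(1) + 4*(2)*conj(1)]
      = (1/16)[(6) + (6) + (-4) + (4) + (-4) + (-16) + (8)] = 0/16 = 0
  <chi_rho, chi_2> = (1/16)[1*(6)*conj(1) + 1*(6)*conj(1) + 2*(-2)*conj(1) + 2*(2)*conj(1) + 2*(-2)*conj(1) + 4*(-4)*conj(-1) + 4*(2)*conj(-1)]
      = (1/16)[(6) + (6) + (-4) + (4) + (-4) + (16) + (-8)] = 16/16 = 1
  <chi_rho, chi_3> = (1/16)[1*(6)*conj(1) + 1*(6)*conj(1) + 2*(-2)*conj(-1) + 2*(2)*conj(1) + 2*(-2)*conj(-1) + 4*(-4)*conj(1) + 4*(2)*conj(-1)]
      = (1/16)[(6) + (6) + (4) + (4) + (4) + (-16) + (-8)] = 0/16 = 0
  <chi_rho, chi_4> = (1/16)[1*(6)*conj(1) + 1*(6)*conj(1) + 2*(-2)*conj(-1) + 2*(2)*conj(1) + 2*(-2)*conj(-1) + 4*(-4)*conj(-1) + 4*(2)*conj(1)]
      = (1/16)[(6) + (6) + (4) + (4) + (4) + (16) + (8)] = 48/16 = 3
  <chi_rho, chi_5> = (1/16)[1*(6)*conj(2) + 1*(6)*conj(-2) + 2*(-2)*conj(sqrt(2)) + 2*(2)*conj(0) + 2*(-2)*conj(-sqrt(2)) + 4*(-4)*conj(0) + 4*(2)*conj(0)]
      = (1/16)[(12) + (-12) + (-4*sqrt(2)) + (0) + (4*sqrt(2)) + (0) + (0)] = 0/16 = 0
  <chi_rho, chi_6> = (1/16)[1*(6)*conj(2) + 1*(6)*conj(2) + 2*(-2)*conj(0) + 2*(2)*conj(-2) + 2*(-2)*conj(0) + 4*(-4)*conj(0) + 4*(2)*conj(0)]
      = (1/16)[(12) + (12) + (0) + (-8) + (0) + (0) + (0)] = 16/16 = 1
  <chi_rho, chi_7> = (1/16)[1*(6)*conj(2) + 1*(6)*conj(-2) + 2*(-2)*conj(-sqrt(2)) + 2*(2)*conj(0) + 2*(-2)*conj(sqrt(2)) + 4*(-4)*conj(0) + 4*(2)*conj(0)]
      = (1/16)[(12) + (-12) + (4*sqrt(2)) + (0) + (-4*sqrt(2)) + (0) + (0)] = 0/16 = 0
Dimension check: dim(rho) = sum (mult * dim) = 0*1 + 1*1 + 0*1 + 3*1 + 0*2 + 1*2 + 0*2 = 6 = chi_rho(e) = 6.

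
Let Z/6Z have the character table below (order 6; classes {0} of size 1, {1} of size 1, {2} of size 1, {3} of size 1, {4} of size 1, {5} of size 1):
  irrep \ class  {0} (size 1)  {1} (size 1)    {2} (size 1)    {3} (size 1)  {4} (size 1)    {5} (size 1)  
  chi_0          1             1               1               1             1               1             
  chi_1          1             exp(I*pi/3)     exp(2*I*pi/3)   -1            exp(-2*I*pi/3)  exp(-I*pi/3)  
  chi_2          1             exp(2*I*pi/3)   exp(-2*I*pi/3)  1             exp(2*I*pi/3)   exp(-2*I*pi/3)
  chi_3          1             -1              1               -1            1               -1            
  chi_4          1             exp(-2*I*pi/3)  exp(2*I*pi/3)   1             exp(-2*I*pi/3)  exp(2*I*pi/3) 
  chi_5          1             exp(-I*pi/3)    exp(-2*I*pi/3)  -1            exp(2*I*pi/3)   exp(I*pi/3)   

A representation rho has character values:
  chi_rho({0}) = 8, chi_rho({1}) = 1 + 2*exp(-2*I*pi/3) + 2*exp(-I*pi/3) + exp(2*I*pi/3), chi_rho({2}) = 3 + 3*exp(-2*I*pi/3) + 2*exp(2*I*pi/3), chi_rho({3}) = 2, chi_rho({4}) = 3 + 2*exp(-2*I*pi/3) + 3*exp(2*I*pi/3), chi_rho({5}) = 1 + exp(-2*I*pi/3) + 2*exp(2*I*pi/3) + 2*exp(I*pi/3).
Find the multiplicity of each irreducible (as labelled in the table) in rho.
Multiplicities: chi_0: 2, chi_1: 0, chi_2: 1, chi_3: 1, chi_4: 2, chi_5: 2.

Details: Use <chi_rho, chi> = (1/|G|) sum_C |C| * chi_rho(C) * conj(chi(C)) with |G| = 6 for each irreducible chi in the table:
  <chi_rho, chi_0> = (1/6)[1*(8)*conj(1) + 1*(1 + 2*exp(-2*I*pi/3) + 2*exp(-I*pi/3) + exp(2*I*pi/3))*conj(1) + 1*(3 + 3*exp(-2*I*pi/3) + 2*exp(2*I*pi/3))*conj(1) + 1*(2)*conj(1) + 1*(3 + 2*exp(-2*I*pi/3) + 3*exp(2*I*pi/3))*conj(1) + 1*(1 + exp(-2*I*pi/3) + 2*exp(2*I*pi/3) + 2*exp(I*pi/3))*conj(1)]
      = (1/6)[(8) + (1 + 2*exp(-2*I*pi/3) + 2*exp(-I*pi/3) + exp(2*I*pi/3)) + (3 + 3*exp(-2*I*pi/3) + 2*exp(2*I*pi/3)) + (2) + (3 + 2*exp(-2*I*pi/3) + 3*exp(2*I*pi/3)) + (1 + exp(-2*I*pi/3) + 2*exp(2*I*pi/3) + 2*exp(I*pi/3))] = 12/6 = 2
  <chi_rho, chi_1> = (1/6)[1*(8)*conj(1) + 1*(1 + 2*exp(-2*I*pi/3) + 2*exp(-I*pi/3) + exp(2*I*pi/3))*conj(exp(I*pi/3)) + 1*(3 + 3*exp(-2*I*pi/3) + 2*exp(2*I*pi/3))*conj(exp(2*I*pi/3)) + 1*(2)*conj(-1) + 1*(3 + 2*exp(-2*I*pi/3) + 3*exp(2*I*pi/3))*conj(exp(-2*I*pi/3)) + 1*(1 + exp(-2*I*pi/3) + 2*exp(2*I*pi/3) + 2*exp(I*pi/3))*conj(exp(-I*pi/3))]
      = (1/6)[(8) + (-2 + 2*exp(-2*I*pi/3) + exp(-I*pi/3) + exp(I*pi/3)) + (-1) + (-2) + (-1) + (-2 + exp(-I*pi/3) + exp(I*pi/3) + 2*exp(2*I*pi/3))] = 0/6 = 0
  <chi_rho, chi_2> = (1/6)[1*(8)*conj(1) + 1*(1 + 2*exp(-2*I*pi/3) + 2*exp(-I*pi/3) + exp(2*I*pi/3))*conj(exp(2*I*pi/3)) + 1*(3 + 3*exp(-2*I*pi/3) + 2*exp(2*I*pi/3))*conj(exp(-2*I*pi/3)) + 1*(2)*conj(1) + 1*(3 + 2*exp(-2*I*pi/3) + 3*exp(2*I*pi/3))*conj(exp(2*I*pi/3)) + 1*(1 + exp(-2*I*pi/3) + 2*exp(2*I*pi/3) + 2*exp(I*pi/3))*conj(exp(-2*I*pi/3))]
      = (1/6)[(8) + (-1 + exp(-2*I*pi/3) + 2*exp(2*I*pi/3)) + (3 + 2*exp(-2*I*pi/3) + 3*exp(2*I*pi/3)) + (2) + (3 + 3*exp(-2*I*pi/3) + 2*exp(2*I*pi/3)) + (-1 + 2*exp(-2*I*pi/3) + exp(2*I*pi/3))] = 6/6 = 1
  <chi_rho, chi_3> = (1/6)[1*(8)*conj(1) + 1*(1 + 2*exp(-2*I*pi/3) + 2*exp(-I*pi/3) + exp(2*I*pi/3))*conj(-1) + 1*(3 + 3*exp(-2*I*pi/3) + 2*exp(2*I*pi/3))*conj(1) + 1*(2)*conj(-1) + 1*(3 + 2*exp(-2*I*pi/3) + 3*exp(2*I*pi/3))*conj(1) + 1*(1 + exp(-2*I*pi/3) + 2*exp(2*I*pi/3) + 2*exp(I*pi/3))*conj(-1)]
      = (1/6)[(8) + (-1 - exp(2*I*pi/3) - 2*exp(-I*pi/3) - 2*exp(-2*I*pi/3)) + (3 + 3*exp(-2*I*pi/3) + 2*exp(2*I*pi/3)) + (-2) + (3 + 2*exp(-2*I*pi/3) + 3*exp(2*I*pi/3)) + (-1 - 2*exp(I*pi/3) - 2*exp(2*I*pi/3) - exp(-2*I*pi/3))] = 6/6 = 1
  <chi_rho, chi_4> = (1/6)[1*(8)*conj(1) + 1*(1 + 2*exp(-2*I*pi/3) + 2*exp(-I*pi/3) + exp(2*I*pi/3))*conj(exp(-2*I*pi/3)) + 1*(3 + 3*exp(-2*I*pi/3) + 2*exp(2*I*pi/3))*conj(exp(2*I*pi/3)) + 1*(2)*conj(1) + 1*(3 + 2*exp(-2*I*pi/3) + 3*exp(2*I*pi/3))*conj(exp(-2*I*pi/3)) + 1*(1 + exp(-2*I*pi/3) + 2*exp(2*I*pi/3) + 2*exp(I*pi/3))*conj(exp(2*I*pi/3))]
      = (1/6)[(8) + (2 + exp(-2*I*pi/3) + exp(2*I*pi/3) + 2*exp(I*pi/3)) + (-1) + (2) + (-1) + (2 + 2*exp(-I*pi/3) + exp(-2*I*pi/3) + exp(2*I*pi/3))] = 12/6 = 2
  <chi_rho, chi_5> = (1/6)[1*(8)*conj(1) + 1*(1 + 2*exp(-2*I*pi/3) + 2*exp(-I*pi/3) + exp(2*I*pi/3))*conj(exp(-I*pi/3)) + 1*(3 + 3*exp(-2*I*pi/3) + 2*exp(2*I*pi/3))*conj(exp(-2*I*pi/3)) + 1*(2)*conj(-1) + 1*(3 + 2*exp(-2*I*pi/3) + 3*exp(2*I*pi/3))*conj(exp(2*I*pi/3)) + 1*(1 + exp(-2*I*pi/3) + 2*exp(2*I*pi/3) + 2*exp(I*pi/3))*conj(exp(I*pi/3))]
      = (1/6)[(8) + (1 + 2*exp(-I*pi/3) + exp(I*pi/3)) + (3 + 2*exp(-2*I*pi/3) + 3*exp(2*I*pi/3)) + (-2) + (3 + 3*exp(-2*I*pi/3) + 2*exp(2*I*pi/3)) + (1 + exp(-I*pi/3) + 2*exp(I*pi/3))] = 12/6 = 2
(Exp terms are combined using exp(i*s)*conj(exp(i*t)) = exp(i*(s-t)), and sums of them are collapsed using the identity that for every m > 1 the m distinct m-th roots of unity sum to 0, e.g. 1 + exp(2*I*pi/3) + exp(-2*I*pi/3) = 0.)
Dimension check: dim(rho) = sum (mult * dim) = 2*1 + 0*1 + 1*1 + 1*1 + 2*1 + 2*1 = 8 = chi_rho(e) = 8.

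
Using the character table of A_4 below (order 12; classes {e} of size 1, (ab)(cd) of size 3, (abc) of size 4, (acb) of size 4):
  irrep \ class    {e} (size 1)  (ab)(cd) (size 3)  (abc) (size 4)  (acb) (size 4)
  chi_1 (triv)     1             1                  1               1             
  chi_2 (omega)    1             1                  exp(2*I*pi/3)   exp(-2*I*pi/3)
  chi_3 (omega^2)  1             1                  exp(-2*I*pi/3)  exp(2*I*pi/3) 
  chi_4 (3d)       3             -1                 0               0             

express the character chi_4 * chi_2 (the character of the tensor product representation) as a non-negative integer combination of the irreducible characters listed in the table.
chi_4 tensor chi_2 = chi_4 (all other irreducibles have multiplicity 0).

Solution. The character of a tensor product is the pointwise product (chi_4 * chi_2)(C) = chi_4(C) * chi_2(C):
  {e}: (3)*(1), (ab)(cd): (-1)*(1), (abc): (0)*(exp(2*I*pi/3)), (acb): (0)*(exp(-2*I*pi/3))
so (chi_4 * chi_2) takes values
  {e} -> 3, (ab)(cd) -> -1, (abc) -> 0, (acb) -> 0.
Now take the inner product of this character with each irreducible chi from the table, <chi_4*chi_2, chi> = (1/12) sum_C |C| (chi_4*chi_2)(C) conj(chi(C)):
  <chi_4*chi_2, chi_1> = (1/12)[1*(3)*conj(1) + 3*(-1)*conj(1) + 4*(0)*conj(1) + 4*(0)*conj(1)]
      = (1/12)[(3) + (-3) + (0) + (0)] = 0/12 = 0
  <chi_4*chi_2, chi_2> = (1/12)[1*(3)*conj(1) + 3*(-1)*conj(1) + 4*(0)*conj(exp(2*I*pi/3)) + 4*(0)*conj(exp(-2*I*pi/3))]
      = (1/12)[(3) + (-3) + (0) + (0)] = 0/12 = 0
  <chi_4*chi_2, chi_3> = (1/12)[1*(3)*conj(1) + 3*(-1)*conj(1) + 4*(0)*conj(exp(-2*I*pi/3)) + 4*(0)*conj(exp(2*I*pi/3))]
      = (1/12)[(3) + (-3) + (0) + (0)] = 0/12 = 0
  <chi_4*chi_2, chi_4> = (1/12)[1*(3)*conj(3) + 3*(-1)*conj(-1) + 4*(0)*conj(0) + 4*(0)*conj(0)]
      = (1/12)[(9) + (3) + (0) + (0)] = 12/12 = 1
(Exp terms are combined using exp(i*s)*conj(exp(i*t)) = exp(i*(s-t)), and sums of them are collapsed using the identity that for every m > 1 the m distinct m-th roots of unity sum to 0, e.g. 1 + exp(2*I*pi/3) + exp(-2*I*pi/3) = 0.)
Hence the multiplicities are chi_4: 1. Dimension check: dim(chi_4)*dim(chi_2) = 3*1 = 3 and sum (mult * dim) = 1*3 = 3.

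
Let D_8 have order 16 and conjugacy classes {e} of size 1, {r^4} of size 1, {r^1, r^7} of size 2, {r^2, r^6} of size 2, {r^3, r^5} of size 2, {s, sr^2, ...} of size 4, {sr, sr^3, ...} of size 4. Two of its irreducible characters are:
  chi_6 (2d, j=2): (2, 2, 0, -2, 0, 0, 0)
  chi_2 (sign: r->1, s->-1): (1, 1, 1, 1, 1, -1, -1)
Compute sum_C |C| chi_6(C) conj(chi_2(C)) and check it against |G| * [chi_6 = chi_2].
Sum = 0; so <chi_6, chi_2> = 0 (distinct irreducibles are orthogonal).

Reasoning: Compute term by term over conjugacy classes (|C| * chi_6(C) * conj(chi_2(C))):
  1*(2)*conj(1) + 1*(2)*conj(1) + 2*(0)*conj(1) + 2*(-2)*conj(1) + 2*(0)*conj(1) + 4*(0)*conj(-1) + 4*(0)*conj(-1)
  = (2) + (2) + (0) + (-4) + (0) + (0) + (0)
  = 0.
Dividing by |G| = 16 gives 0/16 = 0, matching the row-orthogonality relation <chi_6, chi_2> = [chi_6 = chi_2].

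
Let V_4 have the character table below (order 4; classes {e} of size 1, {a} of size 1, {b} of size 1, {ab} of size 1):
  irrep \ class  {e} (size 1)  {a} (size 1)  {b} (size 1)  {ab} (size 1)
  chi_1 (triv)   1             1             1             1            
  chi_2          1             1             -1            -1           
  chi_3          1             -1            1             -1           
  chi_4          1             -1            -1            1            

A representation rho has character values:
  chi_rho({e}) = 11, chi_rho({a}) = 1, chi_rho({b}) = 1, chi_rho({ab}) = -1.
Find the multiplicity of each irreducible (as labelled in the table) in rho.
Multiplicities: chi_1: 3, chi_2: 3, chi_3: 3, chi_4: 2.

Argument: Use <chi_rho, chi> = (1/|G|) sum_C |C| * chi_rho(C) * conj(chi(C)) with |G| = 4 for each irreducible chi in the table:
  <chi_rho, chi_1> = (1/4)[1*(11)*conj(1) + 1*(1)*conj(1) + 1*(1)*conj(1) + 1*(-1)*conj(1)]
      = (1/4)[(11) + (1) + (1) + (-1)] = 12/4 = 3
  <chi_rho, chi_2> = (1/4)[1*(11)*conj(1) + 1*(1)*conj(1) + 1*(1)*conj(-1) + 1*(-1)*conj(-1)]
      = (1/4)[(11) + (1) + (-1) + (1)] = 12/4 = 3
  <chi_rho, chi_3> = (1/4)[1*(11)*conj(1) + 1*(1)*conj(-1) + 1*(1)*conj(1) + 1*(-1)*conj(-1)]
      = (1/4)[(11) + (-1) + (1) + (1)] = 12/4 = 3
  <chi_rho, chi_4> = (1/4)[1*(11)*conj(1) + 1*(1)*conj(-1) + 1*(1)*conj(-1) + 1*(-1)*conj(1)]
      = (1/4)[(11) + (-1) + (-1) + (-1)] = 8/4 = 2
Dimension check: dim(rho) = sum (mult * dim) = 3*1 + 3*1 + 3*1 + 2*1 = 11 = chi_rho(e) = 11.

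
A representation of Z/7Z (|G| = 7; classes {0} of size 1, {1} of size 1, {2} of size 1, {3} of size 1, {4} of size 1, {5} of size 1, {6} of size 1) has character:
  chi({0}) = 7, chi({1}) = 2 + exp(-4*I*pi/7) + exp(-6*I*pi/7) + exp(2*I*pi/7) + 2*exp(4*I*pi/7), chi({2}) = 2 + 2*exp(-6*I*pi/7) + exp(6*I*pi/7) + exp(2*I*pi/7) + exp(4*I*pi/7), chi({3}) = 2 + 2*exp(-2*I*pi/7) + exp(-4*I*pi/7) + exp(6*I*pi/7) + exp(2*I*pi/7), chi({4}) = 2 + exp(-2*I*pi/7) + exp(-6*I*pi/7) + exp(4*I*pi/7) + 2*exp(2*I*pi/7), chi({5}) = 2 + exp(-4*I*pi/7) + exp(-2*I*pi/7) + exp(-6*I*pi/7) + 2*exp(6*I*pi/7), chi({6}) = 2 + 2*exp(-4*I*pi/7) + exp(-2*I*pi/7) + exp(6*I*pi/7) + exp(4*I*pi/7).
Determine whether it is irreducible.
Not irreducible (reducible): <chi, chi> = 11 > 1.

Working: <chi, chi> = (1/|G|) sum_C |C| * |chi(C)|^2 = (1/7)[1*|7|^2 + 1*|2 + exp(-4*I*pi/7) + exp(-6*I*pi/7) + exp(2*I*pi/7) + 2*exp(4*I*pi/7)|^2 + 1*|2 + 2*exp(-6*I*pi/7) + exp(6*I*pi/7) + exp(2*I*pi/7) + exp(4*I*pi/7)|^2 + 1*|2 + 2*exp(-2*I*pi/7) + exp(-4*I*pi/7) + exp(6*I*pi/7) + exp(2*I*pi/7)|^2 + 1*|2 + exp(-2*I*pi/7) + exp(-6*I*pi/7) + exp(4*I*pi/7) + 2*exp(2*I*pi/7)|^2 + 1*|2 + exp(-4*I*pi/7) + exp(-2*I*pi/7) + exp(-6*I*pi/7) + 2*exp(6*I*pi/7)|^2 + 1*|2 + 2*exp(-4*I*pi/7) + exp(-2*I*pi/7) + exp(6*I*pi/7) + exp(4*I*pi/7)|^2]
  = (1/7)[(49) + (11 + 8*exp(-4*I*pi/7) + 5*exp(-2*I*pi/7) + 6*exp(-6*I*pi/7) + 6*exp(6*I*pi/7) + 5*exp(2*I*pi/7) + 8*exp(4*I*pi/7)) + (11 + 5*exp(-4*I*pi/7) + 6*exp(-2*I*pi/7) + 8*exp(-6*I*pi/7) + 8*exp(6*I*pi/7) + 6*exp(2*I*pi/7) + 5*exp(4*I*pi/7)) + (11 + 8*exp(-2*I*pi/7) + 6*exp(-4*I*pi/7) + 5*exp(-6*I*pi/7) + 5*exp(6*I*pi/7) + 6*exp(4*I*pi/7) + 8*exp(2*I*pi/7)) + (11 + 8*exp(-2*I*pi/7) + 6*exp(-4*I*pi/7) + 5*exp(-6*I*pi/7) + 5*exp(6*I*pi/7) + 6*exp(4*I*pi/7) + 8*exp(2*I*pi/7)) + (11 + 5*exp(-4*I*pi/7) + 6*exp(-2*I*pi/7) + 8*exp(-6*I*pi/7) + 8*exp(6*I*pi/7) + 6*exp(2*I*pi/7) + 5*exp(4*I*pi/7)) + (11 + 8*exp(-4*I*pi/7) + 5*exp(-2*I*pi/7) + 6*exp(-6*I*pi/7) + 6*exp(6*I*pi/7) + 5*exp(2*I*pi/7) + 8*exp(4*I*pi/7))] = 77/7 = 11.
(Exp terms are combined using exp(i*s)*conj(exp(i*t)) = exp(i*(s-t)), and sums of them are collapsed using the identity that for every m > 1 the m distinct m-th roots of unity sum to 0, e.g. 1 + exp(2*I*pi/3) + exp(-2*I*pi/3) = 0.)
A character is irreducible iff <chi, chi> = 1, so this representation is reducible.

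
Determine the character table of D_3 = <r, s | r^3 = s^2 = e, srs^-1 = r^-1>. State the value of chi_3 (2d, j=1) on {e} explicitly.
Conjugacy classes: {e} of size 1, {r^1, r^2} of size 2, {s, sr, ..., sr^2} of size 3.
Character table:
  irrep \ class              {e} (size 1)  {r^1, r^2} (size 2)  {s, sr, ..., sr^2} (size 3)
  chi_1 (triv)               1             1                    1                          
  chi_2 (sign: r->1, s->-1)  1             1                    -1                         
  chi_3 (2d, j=1)            2             -1                   0                          

Spot check: chi_3 (2d, j=1) on {e} = 2.

Derivation: D_3 has order 2*3 = 6 with 3 conjugacy classes, hence 3 irreducibles. Sum of squared dims 1 + 1 + 4 = 6 = |G|. Linear characters come from the abelianisation; the 2-dimensional irreps have character r^k -> 2*cos(2*pi*j*k/3), reflections -> 0.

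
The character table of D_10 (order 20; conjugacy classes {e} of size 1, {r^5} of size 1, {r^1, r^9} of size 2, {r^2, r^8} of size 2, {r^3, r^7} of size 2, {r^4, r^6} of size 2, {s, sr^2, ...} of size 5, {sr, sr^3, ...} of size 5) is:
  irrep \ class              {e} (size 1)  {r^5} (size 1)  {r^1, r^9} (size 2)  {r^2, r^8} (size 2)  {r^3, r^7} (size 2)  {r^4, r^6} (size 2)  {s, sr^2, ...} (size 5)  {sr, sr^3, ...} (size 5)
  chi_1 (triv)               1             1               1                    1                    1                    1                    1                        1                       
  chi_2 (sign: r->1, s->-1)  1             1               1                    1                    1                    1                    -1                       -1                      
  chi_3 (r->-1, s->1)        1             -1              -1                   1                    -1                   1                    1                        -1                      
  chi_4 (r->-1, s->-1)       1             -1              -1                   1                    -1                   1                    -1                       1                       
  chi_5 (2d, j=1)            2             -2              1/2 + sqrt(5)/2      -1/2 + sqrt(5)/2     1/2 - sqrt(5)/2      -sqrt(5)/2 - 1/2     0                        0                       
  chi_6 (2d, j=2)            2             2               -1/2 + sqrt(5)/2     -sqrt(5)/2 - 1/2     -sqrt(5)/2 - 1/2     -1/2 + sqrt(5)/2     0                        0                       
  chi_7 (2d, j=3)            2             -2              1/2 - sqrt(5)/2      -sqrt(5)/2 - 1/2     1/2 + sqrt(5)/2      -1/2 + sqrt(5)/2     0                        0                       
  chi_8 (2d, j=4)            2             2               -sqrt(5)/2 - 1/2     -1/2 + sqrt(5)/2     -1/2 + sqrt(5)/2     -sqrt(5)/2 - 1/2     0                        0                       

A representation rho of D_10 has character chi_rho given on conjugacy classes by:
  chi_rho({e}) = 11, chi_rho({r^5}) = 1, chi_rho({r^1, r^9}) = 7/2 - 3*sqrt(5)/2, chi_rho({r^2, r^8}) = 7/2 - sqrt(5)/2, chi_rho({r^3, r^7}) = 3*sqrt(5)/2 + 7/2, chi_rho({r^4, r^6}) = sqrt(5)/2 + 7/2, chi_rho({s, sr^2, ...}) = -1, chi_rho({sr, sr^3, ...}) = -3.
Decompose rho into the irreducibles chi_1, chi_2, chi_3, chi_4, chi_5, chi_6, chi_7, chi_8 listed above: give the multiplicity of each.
Multiplicities: chi_1: 1, chi_2: 3, chi_3: 1, chi_4: 0, chi_5: 0, chi_6: 0, chi_7: 2, chi_8: 1.

Working: Use <chi_rho, chi> = (1/|G|) sum_C |C| * chi_rho(C) * conj(chi(C)) with |G| = 20 for each irreducible chi in the table:
  <chi_rho, chi_1> = (1/20)[1*(11)*conj(1) + 1*(1)*conj(1) + 2*(7/2 - 3*sqrt(5)/2)*conj(1) + 2*(7/2 - sqrt(5)/2)*conj(1) + 2*(3*sqrt(5)/2 + 7/2)*conj(1) + 2*(sqrt(5)/2 + 7/2)*conj(1) + 5*(-1)*conj(1) + 5*(-3)*conj(1)]
      = (1/20)[(11) + (1) + (7 - 3*sqrt(5)) + (7 - sqrt(5)) + (3*sqrt(5) + 7) + (sqrt(5) + 7) + (-5) + (-15)] = 20/20 = 1
  <chi_rho, chi_2> = (1/20)[1*(11)*conj(1) + 1*(1)*conj(1) + 2*(7/2 - 3*sqrt(5)/2)*conj(1) + 2*(7/2 - sqrt(5)/2)*conj(1) + 2*(3*sqrt(5)/2 + 7/2)*conj(1) + 2*(sqrt(5)/2 + 7/2)*conj(1) + 5*(-1)*conj(-1) + 5*(-3)*conj(-1)]
      = (1/20)[(11) + (1) + (7 - 3*sqrt(5)) + (7 - sqrt(5)) + (3*sqrt(5) + 7) + (sqrt(5) + 7) + (5) + (15)] = 60/20 = 3
  <chi_rho, chi_3> = (1/20)[1*(11)*conj(1) + 1*(1)*conj(-1) + 2*(7/2 - 3*sqrt(5)/2)*conj(-1) + 2*(7/2 - sqrt(5)/2)*conj(1) + 2*(3*sqrt(5)/2 + 7/2)*conj(-1) + 2*(sqrt(5)/2 + 7/2)*conj(1) + 5*(-1)*conj(1) + 5*(-3)*conj(-1)]
      = (1/20)[(11) + (-1) + (-7 + 3*sqrt(5)) + (7 - sqrt(5)) + (-7 - 3*sqrt(5)) + (sqrt(5) + 7) + (-5) + (15)] = 20/20 = 1
  <chi_rho, chi_4> = (1/20)[1*(11)*conj(1) + 1*(1)*conj(-1) + 2*(7/2 - 3*sqrt(5)/2)*conj(-1) + 2*(7/2 - sqrt(5)/2)*conj(1) + 2*(3*sqrt(5)/2 + 7/2)*conj(-1) + 2*(sqrt(5)/2 + 7/2)*conj(1) + 5*(-1)*conj(-1) + 5*(-3)*conj(1)]
      = (1/20)[(11) + (-1) + (-7 + 3*sqrt(5)) + (7 - sqrt(5)) + (-7 - 3*sqrt(5)) + (sqrt(5) + 7) + (5) + (-15)] = 0/20 = 0
  <chi_rho, chi_5> = (1/20)[1*(11)*conj(2) + 1*(1)*conj(-2) + 2*(7/2 - 3*sqrt(5)/2)*conj(1/2 + sqrt(5)/2) + 2*(7/2 - sqrt(5)/2)*conj(-1/2 + sqrt(5)/2) + 2*(3*sqrt(5)/2 + 7/2)*conj(1/2 - sqrt(5)/2) + 2*(sqrt(5)/2 + 7/2)*conj(-sqrt(5)/2 - 1/2) + 5*(-1)*conj(0) + 5*(-3)*conj(0)]
      = (1/20)[(22) + (-2) + (-4 + 2*sqrt(5)) + (-6 + 4*sqrt(5)) + (-2*sqrt(5) - 4) + (-4*sqrt(5) - 6) + (0) + (0)] = 0/20 = 0
  <chi_rho, chi_6> = (1/20)[1*(11)*conj(2) + 1*(1)*conj(2) + 2*(7/2 - 3*sqrt(5)/2)*conj(-1/2 + sqrt(5)/2) + 2*(7/2 - sqrt(5)/2)*conj(-sqrt(5)/2 - 1/2) + 2*(3*sqrt(5)/2 + 7/2)*conj(-sqrt(5)/2 - 1/2) + 2*(sqrt(5)/2 + 7/2)*conj(-1/2 + sqrt(5)/2) + 5*(-1)*conj(0) + 5*(-3)*conj(0)]
      = (1/20)[(22) + (2) + (-11 + 5*sqrt(5)) + (-3*sqrt(5) - 1) + (-5*sqrt(5) - 11) + (-1 + 3*sqrt(5)) + (0) + (0)] = 0/20 = 0
  <chi_rho, chi_7> = (1/20)[1*(11)*conj(2) + 1*(1)*conj(-2) + 2*(7/2 - 3*sqrt(5)/2)*conj(1/2 - sqrt(5)/2) + 2*(7/2 - sqrt(5)/2)*conj(-sqrt(5)/2 - 1/2) + 2*(3*sqrt(5)/2 + 7/2)*conj(1/2 + sqrt(5)/2) + 2*(sqrt(5)/2 + 7/2)*conj(-1/2 + sqrt(5)/2) + 5*(-1)*conj(0) + 5*(-3)*conj(0)]
      = (1/20)[(22) + (-2) + (11 - 5*sqrt(5)) + (-3*sqrt(5) - 1) + (11 + 5*sqrt(5)) + (-1 + 3*sqrt(5)) + (0) + (0)] = 40/20 = 2
  <chi_rho, chi_8> = (1/20)[1*(11)*conj(2) + 1*(1)*conj(2) + 2*(7/2 - 3*sqrt(5)/2)*conj(-sqrt(5)/2 - 1/2) + 2*(7/2 - sqrt(5)/2)*conj(-1/2 + sqrt(5)/2) + 2*(3*sqrt(5)/2 + 7/2)*conj(-1/2 + sqrt(5)/2) + 2*(sqrt(5)/2 + 7/2)*conj(-sqrt(5)/2 - 1/2) + 5*(-1)*conj(0) + 5*(-3)*conj(0)]
      = (1/20)[(22) + (2) + (4 - 2*sqrt(5)) + (-6 + 4*sqrt(5)) + (4 + 2*sqrt(5)) + (-4*sqrt(5) - 6) + (0) + (0)] = 20/20 = 1
Dimension check: dim(rho) = sum (mult * dim) = 1*1 + 3*1 + 1*1 + 0*1 + 0*2 + 0*2 + 2*2 + 1*2 = 11 = chi_rho(e) = 11.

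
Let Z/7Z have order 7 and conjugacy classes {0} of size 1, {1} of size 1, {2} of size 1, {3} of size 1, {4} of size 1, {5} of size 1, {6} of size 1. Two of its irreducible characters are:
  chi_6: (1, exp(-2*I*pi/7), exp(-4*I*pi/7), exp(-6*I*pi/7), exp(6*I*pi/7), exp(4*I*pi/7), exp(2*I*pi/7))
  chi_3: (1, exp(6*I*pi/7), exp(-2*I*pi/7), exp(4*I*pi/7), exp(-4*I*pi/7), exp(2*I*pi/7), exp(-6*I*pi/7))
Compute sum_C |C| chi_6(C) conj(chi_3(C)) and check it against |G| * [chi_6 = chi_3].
Sum = 0; so <chi_6, chi_3> = 0 (distinct irreducibles are orthogonal).

Compute term by term over conjugacy classes (|C| * chi_6(C) * conj(chi_3(C))):
  1*(1)*conj(1) + 1*(exp(-2*I*pi/7))*conj(exp(6*I*pi/7)) + 1*(exp(-4*I*pi/7))*conj(exp(-2*I*pi/7)) + 1*(exp(-6*I*pi/7))*conj(exp(4*I*pi/7)) + 1*(exp(6*I*pi/7))*conj(exp(-4*I*pi/7)) + 1*(exp(4*I*pi/7))*conj(exp(2*I*pi/7)) + 1*(exp(2*I*pi/7))*conj(exp(-6*I*pi/7))
  = (1) + (exp(6*I*pi/7)) + (exp(-2*I*pi/7)) + (exp(4*I*pi/7)) + (exp(-4*I*pi/7)) + (exp(2*I*pi/7)) + (exp(-6*I*pi/7))
  = 0.
(Exp terms are combined using exp(i*s)*conj(exp(i*t)) = exp(i*(s-t)), and sums of them are collapsed using the identity that for every m > 1 the m distinct m-th roots of unity sum to 0, e.g. 1 + exp(2*I*pi/3) + exp(-2*I*pi/3) = 0.)
Dividing by |G| = 7 gives 0/7 = 0, matching the row-orthogonality relation <chi_6, chi_3> = [chi_6 = chi_3].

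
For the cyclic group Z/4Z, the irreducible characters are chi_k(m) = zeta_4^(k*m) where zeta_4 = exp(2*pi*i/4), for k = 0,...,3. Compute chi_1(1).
chi_1(1) = zeta_4^1 = I

chi_1(1) = zeta_4^(1*1) = zeta_4^1. Since zeta_4^4 = 1, this equals zeta_4^1 = exp(2*pi*i*1/4) = I.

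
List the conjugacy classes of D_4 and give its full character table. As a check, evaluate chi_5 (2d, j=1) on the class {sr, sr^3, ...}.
Conjugacy classes: {e} of size 1, {r^2} of size 1, {r^1, r^3} of size 2, {s, sr^2, ...} of size 2, {sr, sr^3, ...} of size 2.
Character table:
  irrep \ class              {e} (size 1)  {r^2} (size 1)  {r^1, r^3} (size 2)  {s, sr^2, ...} (size 2)  {sr, sr^3, ...} (size 2)
  chi_1 (triv)               1             1               1                    1                        1                       
  chi_2 (sign: r->1, s->-1)  1             1               1                    -1                       -1                      
  chi_3 (r->-1, s->1)        1             1               -1                   1                        -1                      
  chi_4 (r->-1, s->-1)       1             1               -1                   -1                       1                       
  chi_5 (2d, j=1)            2             -2              0                    0                        0                       

Spot check: chi_5 (2d, j=1) on {sr, sr^3, ...} = 0.

Details: D_4 has order 2*4 = 8 with 5 conjugacy classes, hence 5 irreducibles. Sum of squared dims 1 + 1 + 1 + 1 + 4 = 8 = |G|. Linear characters come from the abelianisation; the 2-dimensional irreps have character r^k -> 2*cos(2*pi*j*k/4), reflections -> 0.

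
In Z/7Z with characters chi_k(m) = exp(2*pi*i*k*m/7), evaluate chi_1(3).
chi_1(3) = zeta_7^3 = exp(6*I*pi/7)

Working: chi_1(3) = zeta_7^(1*3) = zeta_7^3. Since zeta_7^7 = 1, this equals zeta_7^3 = exp(2*pi*i*3/7) = exp(6*I*pi/7).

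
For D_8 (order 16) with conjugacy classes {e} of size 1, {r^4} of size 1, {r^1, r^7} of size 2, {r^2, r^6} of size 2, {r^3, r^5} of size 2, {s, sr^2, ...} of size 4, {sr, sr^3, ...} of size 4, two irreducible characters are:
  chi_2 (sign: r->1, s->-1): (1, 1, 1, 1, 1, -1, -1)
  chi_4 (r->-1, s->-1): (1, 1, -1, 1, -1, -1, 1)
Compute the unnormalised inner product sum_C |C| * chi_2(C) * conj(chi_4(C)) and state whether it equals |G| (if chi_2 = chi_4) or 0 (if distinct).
Sum = 0; so <chi_2, chi_4> = 0 (distinct irreducibles are orthogonal).

Proof sketch: Compute term by term over conjugacy classes (|C| * chi_2(C) * conj(chi_4(C))):
  1*(1)*conj(1) + 1*(1)*conj(1) + 2*(1)*conj(-1) + 2*(1)*conj(1) + 2*(1)*conj(-1) + 4*(-1)*conj(-1) + 4*(-1)*conj(1)
  = (1) + (1) + (-2) + (2) + (-2) + (4) + (-4)
  = 0.
Dividing by |G| = 16 gives 0/16 = 0, matching the row-orthogonality relation <chi_2, chi_4> = [chi_2 = chi_4].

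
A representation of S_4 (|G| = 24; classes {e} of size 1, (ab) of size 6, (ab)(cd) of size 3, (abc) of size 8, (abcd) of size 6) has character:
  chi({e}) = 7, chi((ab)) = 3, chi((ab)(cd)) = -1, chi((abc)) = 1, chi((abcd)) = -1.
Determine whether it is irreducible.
Not irreducible (reducible): <chi, chi> = 5 > 1.

Explanation: <chi, chi> = (1/|G|) sum_C |C| * |chi(C)|^2 = (1/24)[1*|7|^2 + 6*|3|^2 + 3*|-1|^2 + 8*|1|^2 + 6*|-1|^2]
  = (1/24)[(49) + (54) + (3) + (8) + (6)] = 120/24 = 5.
A character is irreducible iff <chi, chi> = 1, so this representation is reducible.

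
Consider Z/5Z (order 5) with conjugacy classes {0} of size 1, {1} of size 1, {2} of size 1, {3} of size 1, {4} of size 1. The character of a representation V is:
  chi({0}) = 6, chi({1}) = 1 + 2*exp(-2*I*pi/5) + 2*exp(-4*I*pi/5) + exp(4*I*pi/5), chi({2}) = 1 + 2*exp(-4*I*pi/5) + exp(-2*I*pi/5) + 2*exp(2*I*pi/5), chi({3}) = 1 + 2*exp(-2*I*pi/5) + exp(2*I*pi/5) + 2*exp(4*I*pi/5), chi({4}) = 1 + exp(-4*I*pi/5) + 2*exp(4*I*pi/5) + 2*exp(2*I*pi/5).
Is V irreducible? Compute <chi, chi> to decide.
Not irreducible (reducible): <chi, chi> = 10 > 1.

Proof sketch: <chi, chi> = (1/|G|) sum_C |C| * |chi(C)|^2 = (1/5)[1*|6|^2 + 1*|1 + 2*exp(-2*I*pi/5) + 2*exp(-4*I*pi/5) + exp(4*I*pi/5)|^2 + 1*|1 + 2*exp(-4*I*pi/5) + exp(-2*I*pi/5) + 2*exp(2*I*pi/5)|^2 + 1*|1 + 2*exp(-2*I*pi/5) + exp(2*I*pi/5) + 2*exp(4*I*pi/5)|^2 + 1*|1 + exp(-4*I*pi/5) + 2*exp(4*I*pi/5) + 2*exp(2*I*pi/5)|^2]
  = (1/5)[(36) + (10 + 8*exp(-2*I*pi/5) + 5*exp(-4*I*pi/5) + 5*exp(4*I*pi/5) + 8*exp(2*I*pi/5)) + (10 + 5*exp(-2*I*pi/5) + 8*exp(-4*I*pi/5) + 8*exp(4*I*pi/5) + 5*exp(2*I*pi/5)) + (10 + 5*exp(-2*I*pi/5) + 8*exp(-4*I*pi/5) + 8*exp(4*I*pi/5) + 5*exp(2*I*pi/5)) + (10 + 8*exp(-2*I*pi/5) + 5*exp(-4*I*pi/5) + 5*exp(4*I*pi/5) + 8*exp(2*I*pi/5))] = 50/5 = 10.
(Exp terms are combined using exp(i*s)*conj(exp(i*t)) = exp(i*(s-t)), and sums of them are collapsed using the identity that for every m > 1 the m distinct m-th roots of unity sum to 0, e.g. 1 + exp(2*I*pi/3) + exp(-2*I*pi/3) = 0.)
A character is irreducible iff <chi, chi> = 1, so this representation is reducible.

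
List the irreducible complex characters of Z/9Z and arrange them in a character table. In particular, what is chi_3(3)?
Character table of Z/9Z (irreps indexed chi_0,...,chi_8 with chi_k(m) = zeta_9^(k*m), zeta_9 = exp(2*pi*i/9)):
  irrep \ class  {0} (size 1)  {1} (size 1)    {2} (size 1)    {3} (size 1)    {4} (size 1)    {5} (size 1)    {6} (size 1)    {7} (size 1)    {8} (size 1)  
  chi_0          1             1               1               1               1               1               1               1               1             
  chi_1          1             exp(2*I*pi/9)   exp(4*I*pi/9)   exp(2*I*pi/3)   exp(8*I*pi/9)   exp(-8*I*pi/9)  exp(-2*I*pi/3)  exp(-4*I*pi/9)  exp(-2*I*pi/9)
  chi_2          1             exp(4*I*pi/9)   exp(8*I*pi/9)   exp(-2*I*pi/3)  exp(-2*I*pi/9)  exp(2*I*pi/9)   exp(2*I*pi/3)   exp(-8*I*pi/9)  exp(-4*I*pi/9)
  chi_3          1             exp(2*I*pi/3)   exp(-2*I*pi/3)  1               exp(2*I*pi/3)   exp(-2*I*pi/3)  1               exp(2*I*pi/3)   exp(-2*I*pi/3)
  chi_4          1             exp(8*I*pi/9)   exp(-2*I*pi/9)  exp(2*I*pi/3)   exp(-4*I*pi/9)  exp(4*I*pi/9)   exp(-2*I*pi/3)  exp(2*I*pi/9)   exp(-8*I*pi/9)
  chi_5          1             exp(-8*I*pi/9)  exp(2*I*pi/9)   exp(-2*I*pi/3)  exp(4*I*pi/9)   exp(-4*I*pi/9)  exp(2*I*pi/3)   exp(-2*I*pi/9)  exp(8*I*pi/9) 
  chi_6          1             exp(-2*I*pi/3)  exp(2*I*pi/3)   1               exp(-2*I*pi/3)  exp(2*I*pi/3)   1               exp(-2*I*pi/3)  exp(2*I*pi/3) 
  chi_7          1             exp(-4*I*pi/9)  exp(-8*I*pi/9)  exp(2*I*pi/3)   exp(2*I*pi/9)   exp(-2*I*pi/9)  exp(-2*I*pi/3)  exp(8*I*pi/9)   exp(4*I*pi/9) 
  chi_8          1             exp(-2*I*pi/9)  exp(-4*I*pi/9)  exp(-2*I*pi/3)  exp(-8*I*pi/9)  exp(8*I*pi/9)   exp(2*I*pi/3)   exp(4*I*pi/9)   exp(2*I*pi/9) 

Spot check: chi_3(3) = zeta_9^(3*3) = zeta_9^9 = 1.

Derivation: Z/9Z is abelian, so all 9 irreducible complex representations are 1-dimensional. They are given by chi_k(m) = zeta_9^(k*m) for k = 0,...,8. Row orthogonality: sum_m chi_k(m) conj(chi_l(m)) = 9 * [k = l].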